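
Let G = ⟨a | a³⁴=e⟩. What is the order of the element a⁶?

Compute successive powers until reaching e:
  (a⁶)¹ = a⁶, (a⁶)² = a¹², (a⁶)³ = a¹⁸, (a⁶)⁴ = a²⁴, (a⁶)⁵ = a³⁰, (a⁶)⁶ = a², (a⁶)⁷ = a⁸, (a⁶)⁸ = a¹⁴, (a⁶)⁹ = a²⁰, (a⁶)¹⁰ = a²⁶, (a⁶)¹¹ = a³², (a⁶)¹² = a⁴, (a⁶)¹³ = a¹⁰, (a⁶)¹⁴ = a¹⁶, (a⁶)¹⁵ = a²², (a⁶)¹⁶ = a²⁸, (a⁶)¹⁷ = e.
The smallest positive k with (a⁶)ᵏ = e is 17.

Answer: 17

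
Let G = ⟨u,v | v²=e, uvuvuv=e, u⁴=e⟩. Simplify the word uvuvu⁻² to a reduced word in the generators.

Multiply left to right, reducing at each step:
  u · v = uv
  (uv) · u = uvu
  (uvu) · v = vu³
  (vu³) · u⁻² = vu

Answer: vu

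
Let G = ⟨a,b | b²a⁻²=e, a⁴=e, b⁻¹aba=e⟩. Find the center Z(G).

An element z ∈ Z(G) iff z commutes with every generator.
For example a² is central: (a²)·a = a³ = a·(a²); (a²)·b = b⁻¹ = b·(a²).
Whereas a ∉ Z(G) since a·b = ab ≠ ab⁻¹ = b·a.
Checking each of the 8 elements this way gives Z(G) = {e, a²}, of order 2.

Answer: {e, a²}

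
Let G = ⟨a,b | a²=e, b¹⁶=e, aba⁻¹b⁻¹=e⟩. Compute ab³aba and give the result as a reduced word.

Multiply left to right, reducing at each step:
  a · b³ = ab³
  (ab³) · a = b³
  (b³) · b = b⁴
  (b⁴) · a = ab⁴

Answer: ab⁴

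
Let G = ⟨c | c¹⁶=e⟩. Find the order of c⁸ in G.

Compute successive powers until reaching e:
  (c⁸)¹ = c⁸, (c⁸)² = e.
The smallest positive k with (c⁸)ᵏ = e is 2.

Answer: 2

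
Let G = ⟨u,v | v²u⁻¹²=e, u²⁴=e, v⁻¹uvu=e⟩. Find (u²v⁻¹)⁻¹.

The order of (u²v⁻¹) is 4 (smallest k with (u²v⁻¹)ᵏ = e), so (u²v⁻¹)⁻¹ = (u²v⁻¹)³ = u²v.
Check: (u²v⁻¹) · (u²v) → (u²v⁻¹) · u² = v⁻¹;   (v⁻¹) · v = e, giving e as required.

Answer: u²v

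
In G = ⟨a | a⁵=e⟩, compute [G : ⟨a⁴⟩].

First find ord(a⁴) by computing successive powers:
  (a⁴)¹ = a⁴, (a⁴)² = a³, (a⁴)³ = a², (a⁴)⁴ = a, (a⁴)⁵ = e.
So |⟨a⁴⟩| = ord(a⁴) = 5. With |G| = 5, by Lagrange [G : ⟨a⁴⟩] = 5/5 = 1.

Answer: 1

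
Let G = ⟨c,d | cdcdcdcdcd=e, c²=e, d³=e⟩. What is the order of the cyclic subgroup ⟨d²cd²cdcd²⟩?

|⟨d²cd²cdcd²⟩| equals the order of d²cd²cdcd². Compute successive powers until reaching e:
  (d²cd²cdcd²)¹ = d²cd²cdcd², (d²cd²cdcd²)² = dcd²cdcd, (d²cd²cdcd²)³ = e.
The smallest positive k with (d²cd²cdcd²)ᵏ = e is 3, so |⟨d²cd²cdcd²⟩| = 3.

Answer: 3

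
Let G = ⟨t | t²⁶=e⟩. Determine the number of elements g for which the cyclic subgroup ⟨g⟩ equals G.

G is cyclic of order 26. An element generates G iff its order is 26, and a cyclic group of order 26 has exactly φ(26) = 12 such elements.

Answer: 12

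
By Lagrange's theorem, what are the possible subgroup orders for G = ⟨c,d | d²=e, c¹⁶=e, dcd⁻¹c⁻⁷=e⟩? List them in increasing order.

|G| = 32 = 2⁵. By Lagrange's theorem the order of any subgroup divides 32; the divisors of 32 are 1, 2, 4, 8, 16, 32.

Answer: 1, 2, 4, 8, 16, 32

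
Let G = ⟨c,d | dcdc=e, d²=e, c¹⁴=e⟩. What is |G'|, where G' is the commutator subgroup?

G' = [G, G] is generated by all commutators. The generator-pair commutators are: [c, d] = c².
The subgroup they normally generate is {e, c², c⁴, c⁶, c⁸, c¹⁰, c¹²}, of order 7.
Check: |G/G'| = 28/7 = 4 is the order of the abelianisation.

Answer: 7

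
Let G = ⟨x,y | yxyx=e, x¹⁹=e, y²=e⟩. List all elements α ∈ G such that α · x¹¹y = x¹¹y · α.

⟨x¹¹y⟩ ⊆ C_G(x¹¹y) since powers of x¹¹y commute with x¹¹y; so |C_G(x¹¹y)| ≥ |⟨x¹¹y⟩| = 2.
By orbit–stabilizer, |C_G(x¹¹y)| = |G| / |conj. class of x¹¹y| = 38 / 19 = 2.
The 2 elements commuting with x¹¹y are {e, x¹¹y}.

Answer: {e, x¹¹y}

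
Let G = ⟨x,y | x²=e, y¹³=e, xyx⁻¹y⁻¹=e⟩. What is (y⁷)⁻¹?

The order of (y⁷) is 13 (smallest k with (y⁷)ᵏ = e), so (y⁷)⁻¹ = (y⁷)¹² = y⁶.
Check: (y⁷) · (y⁶) → (y⁷) · y⁶ = e, giving e as required.

Answer: y⁶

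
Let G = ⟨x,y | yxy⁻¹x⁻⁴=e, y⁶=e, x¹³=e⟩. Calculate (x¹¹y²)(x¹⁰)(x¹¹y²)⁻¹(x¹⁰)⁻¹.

[(x¹¹y²), (x¹⁰)] = (x¹¹y²)·(x¹⁰)·(x¹¹y²)⁻¹·(x¹⁰)⁻¹.
  (x¹¹y²) · (x¹⁰) = x²y²
  (x²y²) · (x⁵y⁴) = x⁴
  (x⁴) · (x³) = x⁷

Answer: x⁷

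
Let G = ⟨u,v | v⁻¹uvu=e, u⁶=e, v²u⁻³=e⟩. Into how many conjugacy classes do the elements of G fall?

The conjugacy classes (representative and size) are:
  [e] (size 1), [u] (size 2), [u²] (size 2), [u³] (size 1), [uv⁻¹] (size 3), [u²v⁻¹] (size 3).
Class equation: 1 + 2 + 2 + 1 + 3 + 3 = 12 = |G|. So G has 6 conjugacy classes.

Answer: 6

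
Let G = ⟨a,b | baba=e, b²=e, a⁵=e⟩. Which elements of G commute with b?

⟨b⟩ ⊆ C_G(b) since powers of b commute with b; so |C_G(b)| ≥ |⟨b⟩| = 2.
By orbit–stabilizer, |C_G(b)| = |G| / |conj. class of b| = 10 / 5 = 2.
The 2 elements commuting with b are {e, b}.

Answer: {e, b}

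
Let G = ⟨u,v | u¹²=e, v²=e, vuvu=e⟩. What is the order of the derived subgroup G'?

G' = [G, G] is generated by all commutators. The generator-pair commutators are: [u, v] = u².
The subgroup they normally generate is {e, u², u⁴, u⁶, u⁸, u¹⁰}, of order 6.
Check: |G/G'| = 24/6 = 4 is the order of the abelianisation.

Answer: 6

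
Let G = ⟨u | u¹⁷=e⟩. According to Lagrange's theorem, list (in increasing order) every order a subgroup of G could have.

|G| = 17 = 17. By Lagrange's theorem the order of any subgroup divides 17; the divisors of 17 are 1, 17.

Answer: 1, 17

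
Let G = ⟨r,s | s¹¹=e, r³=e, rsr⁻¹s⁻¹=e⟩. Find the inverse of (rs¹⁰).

The order of (rs¹⁰) is 33 (smallest k with (rs¹⁰)ᵏ = e), so (rs¹⁰)⁻¹ = (rs¹⁰)³² = r²s.
Check: (rs¹⁰) · (r²s) → (rs¹⁰) · r² = s¹⁰;   (s¹⁰) · s = e, giving e as required.

Answer: r²s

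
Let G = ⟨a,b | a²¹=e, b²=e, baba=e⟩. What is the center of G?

An element z ∈ Z(G) iff z commutes with every generator.
For example e is central: e·a = a = a·e; e·b = b = b·e.
Whereas a ∉ Z(G) since a·b = ab ≠ a²⁰b = b·a.
Checking each of the 42 elements this way gives Z(G) = {e}, of order 1.

Answer: {e}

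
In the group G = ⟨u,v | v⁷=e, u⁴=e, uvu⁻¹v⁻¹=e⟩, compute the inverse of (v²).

The order of (v²) is 7 (smallest k with (v²)ᵏ = e), so (v²)⁻¹ = (v²)⁶ = v⁵.
Check: (v²) · (v⁵) → (v²) · v⁵ = e, giving e as required.

Answer: v⁵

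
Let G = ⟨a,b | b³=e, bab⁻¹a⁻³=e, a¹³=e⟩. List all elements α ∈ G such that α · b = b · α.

⟨b⟩ ⊆ C_G(b) since powers of b commute with b; so |C_G(b)| ≥ |⟨b⟩| = 3.
By orbit–stabilizer, |C_G(b)| = |G| / |conj. class of b| = 39 / 13 = 3.
The 3 elements commuting with b are {e, b, b²}.

Answer: {e, b, b²}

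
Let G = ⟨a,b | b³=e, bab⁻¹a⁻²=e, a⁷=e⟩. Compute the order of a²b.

Compute successive powers until reaching e:
  (a²b)¹ = a²b, (a²b)² = a⁶b², (a²b)³ = e.
The smallest positive k with (a²b)ᵏ = e is 3.

Answer: 3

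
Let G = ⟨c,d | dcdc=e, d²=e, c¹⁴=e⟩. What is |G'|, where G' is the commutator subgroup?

G' = [G, G] is generated by all commutators. The generator-pair commutators are: [c, d] = c².
The subgroup they normally generate is {e, c², c⁴, c⁶, c⁸, c¹⁰, c¹²}, of order 7.
Check: |G/G'| = 28/7 = 4 is the order of the abelianisation.

Answer: 7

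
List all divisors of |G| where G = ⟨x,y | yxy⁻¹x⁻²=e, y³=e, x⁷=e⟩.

|G| = 21 = 3 · 7. By Lagrange's theorem the order of any subgroup divides 21; the divisors of 21 are 1, 3, 7, 21.

Answer: 1, 3, 7, 21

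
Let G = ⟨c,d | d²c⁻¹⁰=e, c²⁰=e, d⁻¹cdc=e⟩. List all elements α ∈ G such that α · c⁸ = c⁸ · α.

⟨c⁸⟩ ⊆ C_G(c⁸) since powers of c⁸ commute with c⁸; so |C_G(c⁸)| ≥ |⟨c⁸⟩| = 5.
By orbit–stabilizer, |C_G(c⁸)| = |G| / |conj. class of c⁸| = 40 / 2 = 20.
The 20 elements commuting with c⁸ are {e, c, c², c³, c⁴, c⁵, c⁶, c⁷, c⁸, c⁹, c¹⁰, c¹¹, c¹², c¹³, c¹⁴, c¹⁵, c¹⁶, c¹⁷, c¹⁸, c¹⁹}.

Answer: {e, c, c², c³, c⁴, c⁵, c⁶, c⁷, c⁸, c⁹, c¹⁰, c¹¹, c¹², c¹³, c¹⁴, c¹⁵, c¹⁶, c¹⁷, c¹⁸, c¹⁹}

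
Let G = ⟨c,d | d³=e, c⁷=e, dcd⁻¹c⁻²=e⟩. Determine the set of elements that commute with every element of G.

An element z ∈ Z(G) iff z commutes with every generator.
For example e is central: e·c = c = c·e; e·d = d = d·e.
Whereas c ∉ Z(G) since c·d = cd ≠ c²d = d·c.
Checking each of the 21 elements this way gives Z(G) = {e}, of order 1.

Answer: {e}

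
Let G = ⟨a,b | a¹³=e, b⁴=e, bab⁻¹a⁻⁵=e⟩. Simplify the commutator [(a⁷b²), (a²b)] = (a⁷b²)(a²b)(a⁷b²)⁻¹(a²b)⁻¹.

[(a⁷b²), (a²b)] = (a⁷b²)·(a²b)·(a⁷b²)⁻¹·(a²b)⁻¹.
  (a⁷b²) · (a²b) = a⁵b³
  (a⁵b³) · (a⁷b²) = a⁹b
  (a⁹b) · (a¹⁰b³) = a⁷

Answer: a⁷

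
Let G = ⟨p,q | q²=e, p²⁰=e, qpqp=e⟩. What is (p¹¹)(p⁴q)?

Compute (p¹¹) · (p⁴q) by multiplying left to right and reducing via the relations at each step:
  (p¹¹) · p⁴ = p¹⁵
  (p¹⁵) · q = p¹⁵q

Answer: p¹⁵q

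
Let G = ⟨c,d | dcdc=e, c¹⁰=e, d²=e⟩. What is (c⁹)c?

Compute (c⁹) · c by multiplying left to right and reducing via the relations at each step:
  (c⁹) · c = e

Answer: e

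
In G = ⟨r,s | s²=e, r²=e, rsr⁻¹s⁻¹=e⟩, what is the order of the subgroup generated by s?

|⟨s⟩| equals the order of s. Compute successive powers until reaching e:
  s¹ = s, s² = e.
The smallest positive k with sᵏ = e is 2, so |⟨s⟩| = 2.

Answer: 2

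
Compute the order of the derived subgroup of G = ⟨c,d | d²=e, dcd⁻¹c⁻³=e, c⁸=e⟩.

G' = [G, G] is generated by all commutators. The generator-pair commutators are: [c, d] = c⁶.
The subgroup they normally generate is {e, c², c⁴, c⁶}, of order 4.
Check: |G/G'| = 16/4 = 4 is the order of the abelianisation.

Answer: 4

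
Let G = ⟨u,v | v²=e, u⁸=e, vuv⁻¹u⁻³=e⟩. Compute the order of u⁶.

Compute successive powers until reaching e:
  (u⁶)¹ = u⁶, (u⁶)² = u⁴, (u⁶)³ = u², (u⁶)⁴ = e.
The smallest positive k with (u⁶)ᵏ = e is 4.

Answer: 4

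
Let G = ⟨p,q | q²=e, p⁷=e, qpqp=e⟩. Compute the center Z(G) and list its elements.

An element z ∈ Z(G) iff z commutes with every generator.
For example e is central: e·p = p = p·e; e·q = q = q·e.
Whereas p ∉ Z(G) since p·q = pq ≠ p⁶q = q·p.
Checking each of the 14 elements this way gives Z(G) = {e}, of order 1.

Answer: {e}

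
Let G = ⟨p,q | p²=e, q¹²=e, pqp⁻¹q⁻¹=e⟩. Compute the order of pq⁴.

Compute successive powers until reaching e:
  (pq⁴)¹ = pq⁴, (pq⁴)² = q⁸, (pq⁴)³ = p, (pq⁴)⁴ = q⁴, (pq⁴)⁵ = pq⁸, (pq⁴)⁶ = e.
The smallest positive k with (pq⁴)ᵏ = e is 6.

Answer: 6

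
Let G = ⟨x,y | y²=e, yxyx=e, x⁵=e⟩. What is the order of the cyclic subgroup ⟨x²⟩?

|⟨x²⟩| equals the order of x². Compute successive powers until reaching e:
  (x²)¹ = x², (x²)² = x⁴, (x²)³ = x, (x²)⁴ = x³, (x²)⁵ = e.
The smallest positive k with (x²)ᵏ = e is 5, so |⟨x²⟩| = 5.

Answer: 5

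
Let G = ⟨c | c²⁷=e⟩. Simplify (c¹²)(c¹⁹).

Compute (c¹²) · (c¹⁹) by multiplying left to right and reducing via the relations at each step:
  (c¹²) · c¹⁹ = c⁴

Answer: c⁴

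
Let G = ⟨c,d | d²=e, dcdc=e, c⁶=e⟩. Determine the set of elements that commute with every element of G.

An element z ∈ Z(G) iff z commutes with every generator.
For example c³ is central: (c³)·c = c⁴ = c·(c³); (c³)·d = c³d = d·(c³).
Whereas c ∉ Z(G) since c·d = cd ≠ c⁵d = d·c.
Checking each of the 12 elements this way gives Z(G) = {e, c³}, of order 2.

Answer: {e, c³}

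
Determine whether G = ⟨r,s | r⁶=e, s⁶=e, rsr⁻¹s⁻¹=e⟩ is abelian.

Each pair of generators commutes: r·s = rs = s·r. Since the generators pairwise commute, every element of G commutes with every other, so G is abelian.

Answer: Yes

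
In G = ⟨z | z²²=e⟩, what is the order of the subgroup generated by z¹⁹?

|⟨z¹⁹⟩| equals the order of z¹⁹. Compute successive powers until reaching e:
  (z¹⁹)¹ = z¹⁹, (z¹⁹)² = z¹⁶, (z¹⁹)³ = z¹³, (z¹⁹)⁴ = z¹⁰, (z¹⁹)⁵ = z⁷, (z¹⁹)⁶ = z⁴, (z¹⁹)⁷ = z, (z¹⁹)⁸ = z²⁰, (z¹⁹)⁹ = z¹⁷, (z¹⁹)¹⁰ = z¹⁴, (z¹⁹)¹¹ = z¹¹, (z¹⁹)¹² = z⁸, (z¹⁹)¹³ = z⁵, (z¹⁹)¹⁴ = z², (z¹⁹)¹⁵ = z²¹, (z¹⁹)¹⁶ = z¹⁸, (z¹⁹)¹⁷ = z¹⁵, (z¹⁹)¹⁸ = z¹², (z¹⁹)¹⁹ = z⁹, (z¹⁹)²⁰ = z⁶, (z¹⁹)²¹ = z³, (z¹⁹)²² = e.
The smallest positive k with (z¹⁹)ᵏ = e is 22, so |⟨z¹⁹⟩| = 22.

Answer: 22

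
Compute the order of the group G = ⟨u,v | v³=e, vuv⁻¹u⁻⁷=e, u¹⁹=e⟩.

Enumerate words in the generators, reducing via the relations: the distinct elements are
  {e, u, v, uv, u², u³, u⁴, u⁵, u⁶, u⁷, u⁸, u⁹, v², uv², u²v, u³v, u¹², u¹³, u¹¹, u¹⁰, u¹⁴, u¹⁵, u¹⁶, u¹⁷, u¹⁸, u⁴v, u⁵v, u⁶v, u⁷v, u⁸v, u⁹v, u²v², u³v², u¹²v, u¹³v, u¹¹v, u¹⁰v, u¹⁴v, u¹⁵v, u¹⁶v, u¹⁷v, u¹⁸v, u⁴v², u⁵v², u⁶v², u⁷v², u⁸v², u⁹v², u¹²v², u¹³v², u¹¹v², u¹⁰v², u¹⁴v², u¹⁵v², u¹⁶v², u¹⁷v², u¹⁸v²}.
No further products give new elements, so |G| = 57.

Answer: 57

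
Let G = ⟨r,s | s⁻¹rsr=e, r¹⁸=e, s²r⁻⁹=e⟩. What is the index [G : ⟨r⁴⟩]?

First find ord(r⁴) by computing successive powers:
  (r⁴)¹ = r⁴, (r⁴)² = r⁸, (r⁴)³ = r¹², (r⁴)⁴ = r¹⁶, (r⁴)⁵ = r², (r⁴)⁶ = r⁶, (r⁴)⁷ = r¹⁰, (r⁴)⁸ = r¹⁴, (r⁴)⁹ = e.
So |⟨r⁴⟩| = ord(r⁴) = 9. With |G| = 36, by Lagrange [G : ⟨r⁴⟩] = 36/9 = 4.

Answer: 4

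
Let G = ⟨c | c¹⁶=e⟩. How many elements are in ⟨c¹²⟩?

|⟨c¹²⟩| equals the order of c¹². Compute successive powers until reaching e:
  (c¹²)¹ = c¹², (c¹²)² = c⁸, (c¹²)³ = c⁴, (c¹²)⁴ = e.
The smallest positive k with (c¹²)ᵏ = e is 4, so |⟨c¹²⟩| = 4.

Answer: 4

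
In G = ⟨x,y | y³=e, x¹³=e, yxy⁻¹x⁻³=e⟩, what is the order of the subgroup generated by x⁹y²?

|⟨x⁹y²⟩| equals the order of x⁹y². Compute successive powers until reaching e:
  (x⁹y²)¹ = x⁹y², (x⁹y²)² = x¹²y, (x⁹y²)³ = e.
The smallest positive k with (x⁹y²)ᵏ = e is 3, so |⟨x⁹y²⟩| = 3.

Answer: 3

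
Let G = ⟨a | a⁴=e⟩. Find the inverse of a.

The order of a is 4 (smallest k with aᵏ = e), so a⁻¹ = a³ = a³.
Check: a · (a³) → a · a³ = e, giving e as required.

Answer: a³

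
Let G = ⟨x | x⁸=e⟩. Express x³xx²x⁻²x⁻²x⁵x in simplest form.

Multiply left to right, reducing at each step:
  (x³) · x = x⁴
  (x⁴) · x² = x⁶
  (x⁶) · x⁻² = x⁴
  (x⁴) · x⁻² = x²
  (x²) · x⁵ = x⁷
  (x⁷) · x = e

Answer: e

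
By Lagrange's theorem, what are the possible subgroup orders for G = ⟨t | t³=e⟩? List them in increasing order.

|G| = 3 = 3. By Lagrange's theorem the order of any subgroup divides 3; the divisors of 3 are 1, 3.

Answer: 1, 3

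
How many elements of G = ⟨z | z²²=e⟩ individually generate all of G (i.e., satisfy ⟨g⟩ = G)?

G is cyclic of order 22. An element generates G iff its order is 22, and a cyclic group of order 22 has exactly φ(22) = 10 such elements.

Answer: 10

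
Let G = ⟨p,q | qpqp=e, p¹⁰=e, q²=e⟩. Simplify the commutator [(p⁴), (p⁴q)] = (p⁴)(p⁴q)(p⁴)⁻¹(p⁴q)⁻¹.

[(p⁴), (p⁴q)] = (p⁴)·(p⁴q)·(p⁴)⁻¹·(p⁴q)⁻¹.
  (p⁴) · (p⁴q) = p⁸q
  (p⁸q) · (p⁶) = p²q
  (p²q) · (p⁴q) = p⁸

Answer: p⁸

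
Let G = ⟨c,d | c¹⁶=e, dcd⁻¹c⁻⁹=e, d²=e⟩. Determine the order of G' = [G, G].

G' = [G, G] is generated by all commutators. The generator-pair commutators are: [c, d] = c⁸.
The subgroup they normally generate is {e, c⁸}, of order 2.
Check: |G/G'| = 32/2 = 16 is the order of the abelianisation.

Answer: 2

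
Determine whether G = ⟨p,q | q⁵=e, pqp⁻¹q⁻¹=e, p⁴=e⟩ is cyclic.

|G| = 20. The element pq has order 20 (its powers give 20 distinct elements), so ⟨pq⟩ = G and G is cyclic.

Answer: Yes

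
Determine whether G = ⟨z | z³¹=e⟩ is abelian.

G has a single generator, so G is cyclic and hence abelian.

Answer: Yes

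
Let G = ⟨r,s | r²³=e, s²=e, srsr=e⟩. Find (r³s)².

Compute successive powers of (r³s), reducing at each step:
  (r³s)²: (r³s) · r³ = s;   s · s = e

Answer: e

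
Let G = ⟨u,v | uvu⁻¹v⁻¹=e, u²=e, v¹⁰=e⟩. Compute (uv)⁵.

Compute successive powers of (uv), reducing at each step:
  (uv)²: (uv) · u = v;   v · v = v²
  (uv)³: (v²) · u = uv²;   (uv²) · v = uv³
  (uv)⁴: (uv³) · u = v³;   (v³) · v = v⁴
  (uv)⁵: (v⁴) · u = uv⁴;   (uv⁴) · v = uv⁵

Answer: uv⁵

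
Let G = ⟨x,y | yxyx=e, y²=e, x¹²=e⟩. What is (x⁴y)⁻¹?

The order of (x⁴y) is 2 (smallest k with (x⁴y)ᵏ = e), so (x⁴y)⁻¹ = (x⁴y)¹ = x⁴y.
Check: (x⁴y) · (x⁴y) → (x⁴y) · x⁴ = y;   y · y = e, giving e as required.

Answer: x⁴y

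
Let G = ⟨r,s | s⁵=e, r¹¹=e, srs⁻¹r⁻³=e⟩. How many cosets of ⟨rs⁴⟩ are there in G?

First find ord(rs⁴) by computing successive powers:
  (rs⁴)¹ = rs⁴, (rs⁴)² = r⁵s³, (rs⁴)³ = r¹⁰s², (rs⁴)⁴ = r⁸s, (rs⁴)⁵ = e.
So |⟨rs⁴⟩| = ord(rs⁴) = 5. With |G| = 55, by Lagrange [G : ⟨rs⁴⟩] = 55/5 = 11.

Answer: 11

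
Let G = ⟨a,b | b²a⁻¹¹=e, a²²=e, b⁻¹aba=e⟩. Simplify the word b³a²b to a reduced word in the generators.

Multiply left to right, reducing at each step:
  (b⁻¹) · a² = a⁹b
  (a⁹b) · b = a²⁰

Answer: a²⁰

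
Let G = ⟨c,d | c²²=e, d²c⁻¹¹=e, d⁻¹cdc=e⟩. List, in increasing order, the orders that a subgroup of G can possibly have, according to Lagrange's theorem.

|G| = 44 = 2² · 11. By Lagrange's theorem the order of any subgroup divides 44; the divisors of 44 are 1, 2, 4, 11, 22, 44.

Answer: 1, 2, 4, 11, 22, 44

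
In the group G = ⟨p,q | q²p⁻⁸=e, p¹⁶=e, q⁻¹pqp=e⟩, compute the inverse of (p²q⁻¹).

The order of (p²q⁻¹) is 4 (smallest k with (p²q⁻¹)ᵏ = e), so (p²q⁻¹)⁻¹ = (p²q⁻¹)³ = p²q.
Check: (p²q⁻¹) · (p²q) → (p²q⁻¹) · p² = q⁻¹;   (q⁻¹) · q = e, giving e as required.

Answer: p²q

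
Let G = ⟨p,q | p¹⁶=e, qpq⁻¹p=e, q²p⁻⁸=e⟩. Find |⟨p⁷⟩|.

|⟨p⁷⟩| equals the order of p⁷. Compute successive powers until reaching e:
  (p⁷)¹ = p⁷, (p⁷)² = p¹⁴, (p⁷)³ = p⁵, (p⁷)⁴ = p¹², (p⁷)⁵ = p³, (p⁷)⁶ = p¹⁰, (p⁷)⁷ = p, (p⁷)⁸ = p⁸, (p⁷)⁹ = p¹⁵, (p⁷)¹⁰ = p⁶, (p⁷)¹¹ = p¹³, (p⁷)¹² = p⁴, (p⁷)¹³ = p¹¹, (p⁷)¹⁴ = p², (p⁷)¹⁵ = p⁹, (p⁷)¹⁶ = e.
The smallest positive k with (p⁷)ᵏ = e is 16, so |⟨p⁷⟩| = 16.

Answer: 16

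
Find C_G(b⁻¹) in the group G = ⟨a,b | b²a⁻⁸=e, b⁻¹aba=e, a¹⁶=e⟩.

⟨b⁻¹⟩ ⊆ C_G(b⁻¹) since powers of b⁻¹ commute with b⁻¹; so |C_G(b⁻¹)| ≥ |⟨b⁻¹⟩| = 4.
By orbit–stabilizer, |C_G(b⁻¹)| = |G| / |conj. class of b⁻¹| = 32 / 8 = 4.
The 4 elements commuting with b⁻¹ are {e, a⁸, b, b⁻¹}.

Answer: {e, a⁸, b, b⁻¹}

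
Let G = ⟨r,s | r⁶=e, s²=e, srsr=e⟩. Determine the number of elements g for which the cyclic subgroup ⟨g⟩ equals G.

⟨g⟩ = G would require ord(g) = |G| = 12, but the maximum element order in G is 6 < 12. So G is not cyclic and no single element generates it: the count is 0.

Answer: 0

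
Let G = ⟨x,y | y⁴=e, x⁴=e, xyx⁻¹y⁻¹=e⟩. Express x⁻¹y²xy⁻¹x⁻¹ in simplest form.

Multiply left to right, reducing at each step:
  (x³) · y² = x³y²
  (x³y²) · x = y²
  (y²) · y⁻¹ = y
  y · x⁻¹ = x³y

Answer: x³y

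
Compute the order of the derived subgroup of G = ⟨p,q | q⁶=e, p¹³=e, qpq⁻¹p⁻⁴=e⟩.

G' = [G, G] is generated by all commutators. The generator-pair commutators are: [p, q] = p¹⁰.
The subgroup they normally generate is {e, p, p², p³, p⁴, p⁵, p⁶, p⁷, p⁸, p⁹, p¹⁰, p¹¹, p¹²}, of order 13.
Check: |G/G'| = 78/13 = 6 is the order of the abelianisation.

Answer: 13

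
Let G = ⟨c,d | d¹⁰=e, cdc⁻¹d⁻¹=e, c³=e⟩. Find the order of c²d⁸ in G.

Compute successive powers until reaching e:
  (c²d⁸)¹ = c²d⁸, (c²d⁸)² = cd⁶, (c²d⁸)³ = d⁴, (c²d⁸)⁴ = c²d², (c²d⁸)⁵ = c, (c²d⁸)⁶ = d⁸, (c²d⁸)⁷ = c²d⁶, (c²d⁸)⁸ = cd⁴, (c²d⁸)⁹ = d², (c²d⁸)¹⁰ = c², (c²d⁸)¹¹ = cd⁸, (c²d⁸)¹² = d⁶, (c²d⁸)¹³ = c²d⁴, (c²d⁸)¹⁴ = cd², (c²d⁸)¹⁵ = e.
The smallest positive k with (c²d⁸)ᵏ = e is 15.

Answer: 15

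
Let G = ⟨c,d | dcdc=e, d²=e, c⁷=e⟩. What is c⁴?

Compute successive powers of c, reducing at each step:
  c²: c · c = c²
  c³: (c²) · c = c³
  c⁴: (c³) · c = c⁴

Answer: c⁴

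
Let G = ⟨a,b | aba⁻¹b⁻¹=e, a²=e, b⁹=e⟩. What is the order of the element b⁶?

Compute successive powers until reaching e:
  (b⁶)¹ = b⁶, (b⁶)² = b³, (b⁶)³ = e.
The smallest positive k with (b⁶)ᵏ = e is 3.

Answer: 3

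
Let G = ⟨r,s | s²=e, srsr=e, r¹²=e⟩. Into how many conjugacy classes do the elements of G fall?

The conjugacy classes (representative and size) are:
  [e] (size 1), [r¹¹] (size 2), [r²] (size 2), [r⁹] (size 2), [r⁴] (size 2), [r⁵] (size 2), [r⁶] (size 1), [s] (size 6), [rs] (size 6).
Class equation: 1 + 2 + 2 + 2 + 2 + 2 + 1 + 6 + 6 = 24 = |G|. So G has 9 conjugacy classes.

Answer: 9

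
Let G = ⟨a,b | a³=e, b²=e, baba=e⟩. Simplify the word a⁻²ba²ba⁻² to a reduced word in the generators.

Multiply left to right, reducing at each step:
  a · b = ab
  (ab) · a² = a²b
  (a²b) · b = a²
  (a²) · a⁻² = e

Answer: e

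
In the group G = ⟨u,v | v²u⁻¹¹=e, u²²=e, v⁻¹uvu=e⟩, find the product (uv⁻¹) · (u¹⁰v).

Compute (uv⁻¹) · (u¹⁰v) by multiplying left to right and reducing via the relations at each step:
  (uv⁻¹) · u¹⁰ = u²v
  (u²v) · v = u¹³

Answer: u¹³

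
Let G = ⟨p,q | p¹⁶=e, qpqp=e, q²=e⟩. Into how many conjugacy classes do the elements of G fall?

The conjugacy classes (representative and size) are:
  [e] (size 1), [p¹⁵] (size 2), [p²] (size 2), [p³] (size 2), [p¹²] (size 2), [p⁵] (size 2), [p⁶] (size 2), [p⁷] (size 2), [p⁸] (size 1), [p²q] (size 8), [p¹⁵q] (size 8).
Class equation: 1 + 2 + 2 + 2 + 2 + 2 + 2 + 2 + 1 + 8 + 8 = 32 = |G|. So G has 11 conjugacy classes.

Answer: 11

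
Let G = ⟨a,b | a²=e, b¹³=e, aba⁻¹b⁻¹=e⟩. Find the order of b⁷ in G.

Compute successive powers until reaching e:
  (b⁷)¹ = b⁷, (b⁷)² = b, (b⁷)³ = b⁸, (b⁷)⁴ = b², (b⁷)⁵ = b⁹, (b⁷)⁶ = b³, (b⁷)⁷ = b¹⁰, (b⁷)⁸ = b⁴, (b⁷)⁹ = b¹¹, (b⁷)¹⁰ = b⁵, (b⁷)¹¹ = b¹², (b⁷)¹² = b⁶, (b⁷)¹³ = e.
The smallest positive k with (b⁷)ᵏ = e is 13.

Answer: 13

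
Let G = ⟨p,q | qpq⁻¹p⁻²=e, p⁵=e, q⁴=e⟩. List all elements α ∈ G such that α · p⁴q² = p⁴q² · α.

⟨p⁴q²⟩ ⊆ C_G(p⁴q²) since powers of p⁴q² commute with p⁴q²; so |C_G(p⁴q²)| ≥ |⟨p⁴q²⟩| = 2.
By orbit–stabilizer, |C_G(p⁴q²)| = |G| / |conj. class of p⁴q²| = 20 / 5 = 4.
The 4 elements commuting with p⁴q² are {e, pq³, p³q, p⁴q²}.

Answer: {e, pq³, p³q, p⁴q²}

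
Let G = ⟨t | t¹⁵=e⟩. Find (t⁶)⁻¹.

The order of (t⁶) is 5 (smallest k with (t⁶)ᵏ = e), so (t⁶)⁻¹ = (t⁶)⁴ = t⁹.
Check: (t⁶) · (t⁹) → (t⁶) · t⁹ = e, giving e as required.

Answer: t⁹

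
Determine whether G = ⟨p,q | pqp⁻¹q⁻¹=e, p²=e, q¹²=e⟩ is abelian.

Each pair of generators commutes: p·q = pq = q·p. Since the generators pairwise commute, every element of G commutes with every other, so G is abelian.

Answer: Yes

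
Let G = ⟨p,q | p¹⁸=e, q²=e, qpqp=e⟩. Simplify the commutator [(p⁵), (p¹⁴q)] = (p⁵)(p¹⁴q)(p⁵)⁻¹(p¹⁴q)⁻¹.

[(p⁵), (p¹⁴q)] = (p⁵)·(p¹⁴q)·(p⁵)⁻¹·(p¹⁴q)⁻¹.
  (p⁵) · (p¹⁴q) = pq
  (pq) · (p¹³) = p⁶q
  (p⁶q) · (p¹⁴q) = p¹⁰

Answer: p¹⁰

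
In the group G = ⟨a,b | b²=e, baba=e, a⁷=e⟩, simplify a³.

Compute successive powers of a, reducing at each step:
  a²: a · a = a²
  a³: (a²) · a = a³

Answer: a³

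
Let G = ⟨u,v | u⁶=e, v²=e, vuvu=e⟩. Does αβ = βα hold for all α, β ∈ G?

u·v = uv but v·u = u⁵v, so u·v ≠ v·u and G is not abelian.

Answer: No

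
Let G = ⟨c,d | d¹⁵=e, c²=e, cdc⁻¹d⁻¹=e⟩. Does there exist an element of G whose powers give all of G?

|G| = 30. The element cd has order 30 (its powers give 30 distinct elements), so ⟨cd⟩ = G and G is cyclic.

Answer: Yes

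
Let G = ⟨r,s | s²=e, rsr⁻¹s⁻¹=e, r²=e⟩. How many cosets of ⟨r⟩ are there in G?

First find ord(r) by computing successive powers:
  r¹ = r, r² = e.
So |⟨r⟩| = ord(r) = 2. With |G| = 4, by Lagrange [G : ⟨r⟩] = 4/2 = 2.

Answer: 2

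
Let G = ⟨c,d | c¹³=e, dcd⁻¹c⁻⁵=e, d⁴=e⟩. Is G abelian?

c·d = cd but d·c = c⁵d, so c·d ≠ d·c and G is not abelian.

Answer: No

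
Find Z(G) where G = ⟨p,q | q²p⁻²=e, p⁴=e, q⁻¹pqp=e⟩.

An element z ∈ Z(G) iff z commutes with every generator.
For example p² is central: (p²)·p = p³ = p·(p²); (p²)·q = q⁻¹ = q·(p²).
Whereas p ∉ Z(G) since p·q = pq ≠ pq⁻¹ = q·p.
Checking each of the 8 elements this way gives Z(G) = {e, p²}, of order 2.

Answer: {e, p²}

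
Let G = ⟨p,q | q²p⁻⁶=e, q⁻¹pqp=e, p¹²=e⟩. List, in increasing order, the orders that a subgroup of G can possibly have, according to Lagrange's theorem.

|G| = 24 = 2³ · 3. By Lagrange's theorem the order of any subgroup divides 24; the divisors of 24 are 1, 2, 3, 4, 6, 8, 12, 24.

Answer: 1, 2, 3, 4, 6, 8, 12, 24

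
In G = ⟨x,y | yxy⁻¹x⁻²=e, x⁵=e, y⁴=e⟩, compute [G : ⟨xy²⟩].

First find ord(xy²) by computing successive powers:
  (xy²)¹ = xy², (xy²)² = e.
So |⟨xy²⟩| = ord(xy²) = 2. With |G| = 20, by Lagrange [G : ⟨xy²⟩] = 20/2 = 10.

Answer: 10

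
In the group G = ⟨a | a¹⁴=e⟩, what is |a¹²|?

Compute successive powers until reaching e:
  (a¹²)¹ = a¹², (a¹²)² = a¹⁰, (a¹²)³ = a⁸, (a¹²)⁴ = a⁶, (a¹²)⁵ = a⁴, (a¹²)⁶ = a², (a¹²)⁷ = e.
The smallest positive k with (a¹²)ᵏ = e is 7.

Answer: 7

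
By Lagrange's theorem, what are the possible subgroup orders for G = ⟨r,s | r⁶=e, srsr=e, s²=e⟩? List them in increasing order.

|G| = 12 = 2² · 3. By Lagrange's theorem the order of any subgroup divides 12; the divisors of 12 are 1, 2, 3, 4, 6, 12.

Answer: 1, 2, 3, 4, 6, 12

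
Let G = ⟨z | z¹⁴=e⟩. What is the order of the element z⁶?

Compute successive powers until reaching e:
  (z⁶)¹ = z⁶, (z⁶)² = z¹², (z⁶)³ = z⁴, (z⁶)⁴ = z¹⁰, (z⁶)⁵ = z², (z⁶)⁶ = z⁸, (z⁶)⁷ = e.
The smallest positive k with (z⁶)ᵏ = e is 7.

Answer: 7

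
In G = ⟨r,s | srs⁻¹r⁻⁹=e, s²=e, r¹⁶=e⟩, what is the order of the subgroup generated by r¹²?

|⟨r¹²⟩| equals the order of r¹². Compute successive powers until reaching e:
  (r¹²)¹ = r¹², (r¹²)² = r⁸, (r¹²)³ = r⁴, (r¹²)⁴ = e.
The smallest positive k with (r¹²)ᵏ = e is 4, so |⟨r¹²⟩| = 4.

Answer: 4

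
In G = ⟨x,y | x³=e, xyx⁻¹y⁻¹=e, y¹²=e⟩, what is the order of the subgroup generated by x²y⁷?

|⟨x²y⁷⟩| equals the order of x²y⁷. Compute successive powers until reaching e:
  (x²y⁷)¹ = x²y⁷, (x²y⁷)² = xy², (x²y⁷)³ = y⁹, (x²y⁷)⁴ = x²y⁴, (x²y⁷)⁵ = xy¹¹, (x²y⁷)⁶ = y⁶, (x²y⁷)⁷ = x²y, (x²y⁷)⁸ = xy⁸, (x²y⁷)⁹ = y³, (x²y⁷)¹⁰ = x²y¹⁰, (x²y⁷)¹¹ = xy⁵, (x²y⁷)¹² = e.
The smallest positive k with (x²y⁷)ᵏ = e is 12, so |⟨x²y⁷⟩| = 12.

Answer: 12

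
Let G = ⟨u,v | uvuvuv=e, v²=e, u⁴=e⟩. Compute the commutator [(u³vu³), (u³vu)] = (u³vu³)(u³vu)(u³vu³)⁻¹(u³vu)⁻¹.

[(u³vu³), (u³vu)] = (u³vu³)·(u³vu)·(u³vu³)⁻¹·(u³vu)⁻¹.
  (u³vu³) · (u³vu) = u²vu²v
  (u²vu²v) · (uvu) = uvu³
  (uvu³) · (u³vu) = vu²v

Answer: vu²v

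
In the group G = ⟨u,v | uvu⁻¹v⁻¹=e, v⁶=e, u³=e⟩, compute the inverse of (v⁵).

The order of (v⁵) is 6 (smallest k with (v⁵)ᵏ = e), so (v⁵)⁻¹ = (v⁵)⁵ = v.
Check: (v⁵) · v → (v⁵) · v = e, giving e as required.

Answer: v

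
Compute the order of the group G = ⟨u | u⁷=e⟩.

G is generated by a single element, so G is cyclic. The relator gives u⁷ = e and no smaller power is forced to be e, so the 7 powers {e, u, u², u³, u⁴, u⁵, u⁶} are distinct. Hence |G| = 7.

Answer: 7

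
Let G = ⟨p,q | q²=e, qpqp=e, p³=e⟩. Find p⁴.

Compute successive powers of p, reducing at each step:
  p²: p · p = p²
  p³: (p²) · p = e
  p⁴: e · p = p

Answer: p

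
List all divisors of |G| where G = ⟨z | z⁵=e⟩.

|G| = 5 = 5. By Lagrange's theorem the order of any subgroup divides 5; the divisors of 5 are 1, 5.

Answer: 1, 5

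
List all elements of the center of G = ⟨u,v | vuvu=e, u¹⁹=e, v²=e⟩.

An element z ∈ Z(G) iff z commutes with every generator.
For example e is central: e·u = u = u·e; e·v = v = v·e.
Whereas u ∉ Z(G) since u·v = uv ≠ u¹⁸v = v·u.
Checking each of the 38 elements this way gives Z(G) = {e}, of order 1.

Answer: {e}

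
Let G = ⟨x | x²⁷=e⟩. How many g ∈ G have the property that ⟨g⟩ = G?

G is cyclic of order 27. An element generates G iff its order is 27, and a cyclic group of order 27 has exactly φ(27) = 18 such elements.

Answer: 18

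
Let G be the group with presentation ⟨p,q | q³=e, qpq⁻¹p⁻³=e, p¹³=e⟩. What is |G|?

Enumerate words in the generators, reducing via the relations: the distinct elements are
  {e, p, q, pq, p², p³, p⁴, p⁵, p⁶, p⁷, p⁸, p⁹, q², pq², p²q, p³q, p¹², p¹¹, p¹⁰, p⁴q, p⁵q, p⁶q, p⁷q, p⁸q, p⁹q, p²q², p³q², p¹²q, p¹¹q, p¹⁰q, p⁴q², p⁵q², p⁶q², p⁷q², p⁸q², p⁹q², p¹²q², p¹¹q², p¹⁰q²}.
No further products give new elements, so |G| = 39.

Answer: 39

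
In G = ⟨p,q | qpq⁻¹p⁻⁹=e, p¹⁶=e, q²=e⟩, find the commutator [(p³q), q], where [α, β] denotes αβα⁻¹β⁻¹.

[(p³q), q] = (p³q)·q·(p³q)⁻¹·q⁻¹.
  (p³q) · q = p³
  (p³) · (p⁵q) = p⁸q
  (p⁸q) · q = p⁸

Answer: p⁸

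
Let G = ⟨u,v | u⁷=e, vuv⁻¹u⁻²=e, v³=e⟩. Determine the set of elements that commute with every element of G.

An element z ∈ Z(G) iff z commutes with every generator.
For example e is central: e·u = u = u·e; e·v = v = v·e.
Whereas u ∉ Z(G) since u·v = uv ≠ u²v = v·u.
Checking each of the 21 elements this way gives Z(G) = {e}, of order 1.

Answer: {e}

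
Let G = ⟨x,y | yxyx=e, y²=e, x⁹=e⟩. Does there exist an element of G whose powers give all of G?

Every cyclic group is abelian. But x·y = xy while y·x = x⁸y, so x·y ≠ y·x and G is not abelian. Hence G is not cyclic.

Answer: No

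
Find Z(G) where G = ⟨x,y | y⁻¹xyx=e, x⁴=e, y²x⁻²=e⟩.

An element z ∈ Z(G) iff z commutes with every generator.
For example x² is central: (x²)·x = x³ = x·(x²); (x²)·y = y⁻¹ = y·(x²).
Whereas x ∉ Z(G) since x·y = xy ≠ xy⁻¹ = y·x.
Checking each of the 8 elements this way gives Z(G) = {e, x²}, of order 2.

Answer: {e, x²}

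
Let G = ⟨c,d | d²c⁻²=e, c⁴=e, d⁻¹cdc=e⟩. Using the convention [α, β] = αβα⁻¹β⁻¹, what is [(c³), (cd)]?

[(c³), (cd)] = (c³)·(cd)·(c³)⁻¹·(cd)⁻¹.
  (c³) · (cd) = d
  d · c = cd⁻¹
  (cd⁻¹) · (cd⁻¹) = c²

Answer: c²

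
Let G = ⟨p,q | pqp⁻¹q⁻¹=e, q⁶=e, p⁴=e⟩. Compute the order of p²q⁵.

Compute successive powers until reaching e:
  (p²q⁵)¹ = p²q⁵, (p²q⁵)² = q⁴, (p²q⁵)³ = p²q³, (p²q⁵)⁴ = q², (p²q⁵)⁵ = p²q, (p²q⁵)⁶ = e.
The smallest positive k with (p²q⁵)ᵏ = e is 6.

Answer: 6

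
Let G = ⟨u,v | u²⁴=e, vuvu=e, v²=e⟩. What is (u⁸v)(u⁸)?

Compute (u⁸v) · (u⁸) by multiplying left to right and reducing via the relations at each step:
  (u⁸v) · u⁸ = v

Answer: v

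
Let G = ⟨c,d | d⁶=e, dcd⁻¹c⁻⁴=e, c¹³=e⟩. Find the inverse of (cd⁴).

The order of (cd⁴) is 3 (smallest k with (cd⁴)ᵏ = e), so (cd⁴)⁻¹ = (cd⁴)² = c¹⁰d².
Check: (cd⁴) · (c¹⁰d²) → (cd⁴) · c¹⁰ = d⁴;   (d⁴) · d² = e, giving e as required.

Answer: c¹⁰d²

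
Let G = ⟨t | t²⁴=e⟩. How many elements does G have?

G is generated by a single element, so G is cyclic. The relator gives t²⁴ = e and no smaller power is forced to be e, so the 24 powers {e, t, t², t³, t⁴, t⁵, t⁶, t⁷, t⁸, t⁹, t²², t²³, t²¹, t²⁰, t¹², t¹³, t¹¹, t¹⁰, t¹⁴, t¹⁵, t¹⁶, t¹⁷, t¹⁸, t¹⁹} are distinct. Hence |G| = 24.

Answer: 24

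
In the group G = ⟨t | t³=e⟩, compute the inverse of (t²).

The order of (t²) is 3 (smallest k with (t²)ᵏ = e), so (t²)⁻¹ = (t²)² = t.
Check: (t²) · t → (t²) · t = e, giving e as required.

Answer: t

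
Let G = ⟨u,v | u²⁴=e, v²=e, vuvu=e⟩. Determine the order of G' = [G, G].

G' = [G, G] is generated by all commutators. The generator-pair commutators are: [u, v] = u².
The subgroup they normally generate is {e, u², u⁴, u⁶, u⁸, u¹⁰, u¹², u¹⁴, u¹⁶, u¹⁸, u²⁰, u²²}, of order 12.
Check: |G/G'| = 48/12 = 4 is the order of the abelianisation.

Answer: 12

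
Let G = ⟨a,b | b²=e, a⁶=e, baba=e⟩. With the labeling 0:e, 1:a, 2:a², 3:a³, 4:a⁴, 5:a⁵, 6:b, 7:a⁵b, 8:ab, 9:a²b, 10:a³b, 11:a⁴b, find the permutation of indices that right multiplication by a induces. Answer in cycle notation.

(0 1 2 3 4 5)(6 7 11 10 9 8)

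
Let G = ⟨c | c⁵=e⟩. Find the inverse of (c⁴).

The order of (c⁴) is 5 (smallest k with (c⁴)ᵏ = e), so (c⁴)⁻¹ = (c⁴)⁴ = c.
Check: (c⁴) · c → (c⁴) · c = e, giving e as required.

Answer: c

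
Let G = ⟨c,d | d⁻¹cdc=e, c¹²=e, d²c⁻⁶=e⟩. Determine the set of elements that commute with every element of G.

An element z ∈ Z(G) iff z commutes with every generator.
For example c⁶ is central: (c⁶)·c = c⁷ = c·(c⁶); (c⁶)·d = d⁻¹ = d·(c⁶).
Whereas c ∉ Z(G) since c·d = cd ≠ c⁵d⁻¹ = d·c.
Checking each of the 24 elements this way gives Z(G) = {e, c⁶}, of order 2.

Answer: {e, c⁶}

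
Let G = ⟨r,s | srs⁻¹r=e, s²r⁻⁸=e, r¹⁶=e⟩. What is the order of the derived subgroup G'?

G' = [G, G] is generated by all commutators. The generator-pair commutators are: [r, s] = r².
The subgroup they normally generate is {e, r², r⁴, r⁶, r⁸, r¹⁰, r¹², r¹⁴}, of order 8.
Check: |G/G'| = 32/8 = 4 is the order of the abelianisation.

Answer: 8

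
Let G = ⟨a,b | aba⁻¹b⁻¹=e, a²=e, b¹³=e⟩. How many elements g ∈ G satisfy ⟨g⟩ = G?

G is cyclic of order 26. An element generates G iff its order is 26, and a cyclic group of order 26 has exactly φ(26) = 12 such elements.

Answer: 12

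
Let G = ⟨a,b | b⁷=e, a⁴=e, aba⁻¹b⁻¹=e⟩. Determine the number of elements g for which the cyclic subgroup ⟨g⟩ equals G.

G is cyclic of order 28. An element generates G iff its order is 28, and a cyclic group of order 28 has exactly φ(28) = 12 such elements.

Answer: 12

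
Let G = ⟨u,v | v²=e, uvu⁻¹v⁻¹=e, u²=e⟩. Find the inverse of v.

The order of v is 2 (smallest k with vᵏ = e), so v⁻¹ = v¹ = v.
Check: v · v → v · v = e, giving e as required.

Answer: v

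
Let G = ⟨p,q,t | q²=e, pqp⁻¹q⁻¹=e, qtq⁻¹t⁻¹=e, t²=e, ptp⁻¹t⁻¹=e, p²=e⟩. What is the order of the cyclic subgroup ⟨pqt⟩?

|⟨pqt⟩| equals the order of pqt. Compute successive powers until reaching e:
  (pqt)¹ = pqt, (pqt)² = e.
The smallest positive k with (pqt)ᵏ = e is 2, so |⟨pqt⟩| = 2.

Answer: 2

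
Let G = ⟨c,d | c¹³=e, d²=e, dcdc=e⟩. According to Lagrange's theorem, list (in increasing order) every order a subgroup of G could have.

|G| = 26 = 2 · 13. By Lagrange's theorem the order of any subgroup divides 26; the divisors of 26 are 1, 2, 13, 26.

Answer: 1, 2, 13, 26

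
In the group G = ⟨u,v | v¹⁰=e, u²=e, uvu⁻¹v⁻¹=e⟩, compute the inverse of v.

The order of v is 10 (smallest k with vᵏ = e), so v⁻¹ = v⁹ = v⁹.
Check: v · (v⁹) → v · v⁹ = e, giving e as required.

Answer: v⁹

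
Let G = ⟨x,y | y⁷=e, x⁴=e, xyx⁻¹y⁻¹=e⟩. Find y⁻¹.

The order of y is 7 (smallest k with yᵏ = e), so y⁻¹ = y⁶ = y⁶.
Check: y · (y⁶) → y · y⁶ = e, giving e as required.

Answer: y⁶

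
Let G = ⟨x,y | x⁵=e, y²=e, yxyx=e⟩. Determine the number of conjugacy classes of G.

The conjugacy classes (representative and size) are:
  [e] (size 1), [x] (size 2), [x²] (size 2), [y] (size 5).
Class equation: 1 + 2 + 2 + 5 = 10 = |G|. So G has 4 conjugacy classes.

Answer: 4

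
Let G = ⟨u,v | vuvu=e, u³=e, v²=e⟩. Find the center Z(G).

An element z ∈ Z(G) iff z commutes with every generator.
For example e is central: e·u = u = u·e; e·v = v = v·e.
Whereas u ∉ Z(G) since u·v = uv ≠ u²v = v·u.
Checking each of the 6 elements this way gives Z(G) = {e}, of order 1.

Answer: {e}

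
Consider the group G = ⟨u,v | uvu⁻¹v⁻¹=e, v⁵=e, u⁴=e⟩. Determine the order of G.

Enumerate words in the generators, reducing via the relations: the distinct elements are
  {e, u, v, uv, u², u³, v², v³, v⁴, uv², uv³, uv⁴, u²v, u³v, u²v², u²v³, u²v⁴, u³v², u³v³, u³v⁴}.
No further products give new elements, so |G| = 20.

Answer: 20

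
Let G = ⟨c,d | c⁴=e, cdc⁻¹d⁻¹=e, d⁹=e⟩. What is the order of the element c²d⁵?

Compute successive powers until reaching e:
  (c²d⁵)¹ = c²d⁵, (c²d⁵)² = d, (c²d⁵)³ = c²d⁶, (c²d⁵)⁴ = d², (c²d⁵)⁵ = c²d⁷, (c²d⁵)⁶ = d³, (c²d⁵)⁷ = c²d⁸, (c²d⁵)⁸ = d⁴, (c²d⁵)⁹ = c², (c²d⁵)¹⁰ = d⁵, (c²d⁵)¹¹ = c²d, (c²d⁵)¹² = d⁶, (c²d⁵)¹³ = c²d², (c²d⁵)¹⁴ = d⁷, (c²d⁵)¹⁵ = c²d³, (c²d⁵)¹⁶ = d⁸, (c²d⁵)¹⁷ = c²d⁴, (c²d⁵)¹⁸ = e.
The smallest positive k with (c²d⁵)ᵏ = e is 18.

Answer: 18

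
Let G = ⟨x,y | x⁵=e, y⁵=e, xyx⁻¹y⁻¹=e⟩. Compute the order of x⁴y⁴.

Compute successive powers until reaching e:
  (x⁴y⁴)¹ = x⁴y⁴, (x⁴y⁴)² = x³y³, (x⁴y⁴)³ = x²y², (x⁴y⁴)⁴ = xy, (x⁴y⁴)⁵ = e.
The smallest positive k with (x⁴y⁴)ᵏ = e is 5.

Answer: 5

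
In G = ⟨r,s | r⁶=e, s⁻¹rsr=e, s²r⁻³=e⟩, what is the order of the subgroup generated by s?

|⟨s⟩| equals the order of s. Compute successive powers until reaching e:
  s¹ = s, s² = r³, s³ = s⁻¹, s⁴ = e.
The smallest positive k with sᵏ = e is 4, so |⟨s⟩| = 4.

Answer: 4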